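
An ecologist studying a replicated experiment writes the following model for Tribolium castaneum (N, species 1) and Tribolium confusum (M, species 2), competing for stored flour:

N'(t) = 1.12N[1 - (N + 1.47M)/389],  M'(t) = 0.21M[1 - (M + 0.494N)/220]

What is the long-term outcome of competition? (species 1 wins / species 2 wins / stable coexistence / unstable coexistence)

stable coexistence

Compare the nullcline intercepts: K1/α12 = 389/1.47 = 265 > K2 = 220; K2/α21 = 220/0.494 = 445 > K1 = 389.
Since both inequalities hold, each species can invade when rare, so the interior equilibrium is stable.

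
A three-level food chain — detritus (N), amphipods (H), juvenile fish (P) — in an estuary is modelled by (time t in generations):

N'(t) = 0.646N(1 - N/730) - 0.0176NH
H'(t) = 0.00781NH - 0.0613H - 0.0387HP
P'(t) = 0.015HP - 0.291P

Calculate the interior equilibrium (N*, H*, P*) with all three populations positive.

N* ≈ 344, H* ≈ 19.4, P* ≈ 67.9

From dP/dt = 0: 0.015H* = 0.291, so H* = 19.4.
From dN/dt = 0: 0.646(1 - N*/730) = 0.0176·19.4, giving N* = 730·(1 - 0.529) = 344.
From dH/dt = 0: 0.00781·344 - 0.0613 = 0.0387P*, so P* = 2.63/0.0387 = 67.9.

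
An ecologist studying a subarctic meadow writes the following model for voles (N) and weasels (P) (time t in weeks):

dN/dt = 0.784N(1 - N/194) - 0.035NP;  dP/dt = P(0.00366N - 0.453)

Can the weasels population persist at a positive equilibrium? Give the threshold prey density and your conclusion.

Threshold N = 124; K > 124, so yes, the predator persists.

The predator equation gives dP/dt > 0 only when N > 0.453/0.00366 = 124.
Without the predator, N → K = 194. Since 194 > 124, the predator can invade and persist.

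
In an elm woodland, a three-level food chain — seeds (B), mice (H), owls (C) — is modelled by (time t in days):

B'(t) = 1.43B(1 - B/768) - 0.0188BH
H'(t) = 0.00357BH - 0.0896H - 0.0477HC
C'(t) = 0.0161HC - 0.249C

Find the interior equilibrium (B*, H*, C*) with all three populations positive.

From dC/dt = 0: 0.0161H* = 0.249, so H* = 15.5.
From dB/dt = 0: 1.43(1 - B*/768) = 0.0188·15.5, giving B* = 768·(1 - 0.203) = 612.
From dH/dt = 0: 0.00357·612 - 0.0896 = 0.0477C*, so C* = 2.09/0.0477 = 43.9.

B* ≈ 612, H* ≈ 15.5, C* ≈ 43.9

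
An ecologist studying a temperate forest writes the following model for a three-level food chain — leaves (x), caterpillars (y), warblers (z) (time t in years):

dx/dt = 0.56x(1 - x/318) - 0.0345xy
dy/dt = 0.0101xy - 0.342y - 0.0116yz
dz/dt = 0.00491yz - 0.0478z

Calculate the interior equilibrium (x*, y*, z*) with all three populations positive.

From dz/dt = 0: 0.00491y* = 0.0478, so y* = 9.74.
From dx/dt = 0: 0.56(1 - x*/318) = 0.0345·9.74, giving x* = 318·(1 - 0.6) = 127.
From dy/dt = 0: 0.0101·127 - 0.342 = 0.0116z*, so z* = 0.943/0.0116 = 81.3.

x* ≈ 127, y* ≈ 9.74, z* ≈ 81.3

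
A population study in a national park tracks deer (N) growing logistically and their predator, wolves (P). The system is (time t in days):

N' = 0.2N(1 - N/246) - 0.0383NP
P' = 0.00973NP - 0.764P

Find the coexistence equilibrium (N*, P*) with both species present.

N* ≈ 78.5, P* ≈ 3.56

From dP/dt = 0 with P > 0: 0.00973N* = 0.764, so N* = 78.5.
Substitute into dN/dt = 0: 0.2(1 - 78.5/246) = 0.0383P*.
The bracket is 0.681, giving P* = 0.136/0.0383 = 3.56.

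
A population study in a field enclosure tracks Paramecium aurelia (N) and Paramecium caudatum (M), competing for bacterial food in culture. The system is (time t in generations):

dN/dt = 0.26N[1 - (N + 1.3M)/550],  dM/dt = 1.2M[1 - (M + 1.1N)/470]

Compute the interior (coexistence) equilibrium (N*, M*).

Setting both brackets to zero gives the nullclines N + 1.3M = 550 and 1.1N + M = 470.
Substituting M = 470 - 1.1N into the first: N(1 - 1.3·1.1) = 550 - 1.3·470.
So N* = -61/-0.43 = 142, and then M* = 470 - 1.1·142 = 314.

N* ≈ 142, M* ≈ 314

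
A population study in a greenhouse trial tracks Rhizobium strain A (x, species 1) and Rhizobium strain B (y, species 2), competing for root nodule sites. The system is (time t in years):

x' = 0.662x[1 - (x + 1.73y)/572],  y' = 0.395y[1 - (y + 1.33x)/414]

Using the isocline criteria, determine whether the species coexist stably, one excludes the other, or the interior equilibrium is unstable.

Compare the nullcline intercepts: K1/α12 = 572/1.73 = 331 < K2 = 414; K2/α21 = 414/1.33 = 311 < K1 = 572.
Since both are reversed, neither can invade when rare; the interior point is a saddle.

unstable coexistence (outcome depends on initial conditions)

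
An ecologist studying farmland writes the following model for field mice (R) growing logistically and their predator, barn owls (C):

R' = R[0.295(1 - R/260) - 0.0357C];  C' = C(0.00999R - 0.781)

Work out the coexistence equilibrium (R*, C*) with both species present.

R* ≈ 78.2, C* ≈ 5.78

From dC/dt = 0 with C > 0: 0.00999R* = 0.781, so R* = 78.2.
Substitute into dR/dt = 0: 0.295(1 - 78.2/260) = 0.0357C*.
The bracket is 0.699, giving C* = 0.206/0.0357 = 5.78.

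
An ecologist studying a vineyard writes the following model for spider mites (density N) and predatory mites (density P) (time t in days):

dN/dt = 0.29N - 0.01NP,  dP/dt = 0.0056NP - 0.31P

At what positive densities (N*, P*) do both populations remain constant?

N* ≈ 55.4, P* ≈ 29

Set dP/dt = 0 with P > 0: 0.0056N - 0.31 = 0, so N* = 0.31/0.0056 = 55.4.
Set dN/dt = 0 with N > 0: 0.29 - 0.01P = 0, so P* = 0.29/0.01 = 29.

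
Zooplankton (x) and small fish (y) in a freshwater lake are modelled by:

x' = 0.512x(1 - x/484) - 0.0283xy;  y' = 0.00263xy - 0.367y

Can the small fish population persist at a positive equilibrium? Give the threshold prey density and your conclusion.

Threshold x = 140; K > 140, so yes, the predator persists.

The predator equation gives dy/dt > 0 only when x > 0.367/0.00263 = 140.
Without the predator, x → K = 484. Since 484 > 140, the predator can invade and persist.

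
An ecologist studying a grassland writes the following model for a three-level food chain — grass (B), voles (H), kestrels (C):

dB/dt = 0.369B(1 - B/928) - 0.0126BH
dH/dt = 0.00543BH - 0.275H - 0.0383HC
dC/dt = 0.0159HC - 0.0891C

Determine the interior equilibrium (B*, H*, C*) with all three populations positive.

B* ≈ 750, H* ≈ 5.6, C* ≈ 99.2

From dC/dt = 0: 0.0159H* = 0.0891, so H* = 5.6.
From dB/dt = 0: 0.369(1 - B*/928) = 0.0126·5.6, giving B* = 928·(1 - 0.191) = 750.
From dH/dt = 0: 0.00543·750 - 0.275 = 0.0383C*, so C* = 3.8/0.0383 = 99.2.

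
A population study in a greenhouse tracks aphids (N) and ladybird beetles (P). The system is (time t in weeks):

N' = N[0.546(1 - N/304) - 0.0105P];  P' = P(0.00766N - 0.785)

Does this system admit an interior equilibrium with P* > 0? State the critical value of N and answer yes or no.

Threshold N = 102; K > 102, so yes, the predator persists.

The predator equation gives dP/dt > 0 only when N > 0.785/0.00766 = 102.
Without the predator, N → K = 304. Since 304 > 102, the predator can invade and persist.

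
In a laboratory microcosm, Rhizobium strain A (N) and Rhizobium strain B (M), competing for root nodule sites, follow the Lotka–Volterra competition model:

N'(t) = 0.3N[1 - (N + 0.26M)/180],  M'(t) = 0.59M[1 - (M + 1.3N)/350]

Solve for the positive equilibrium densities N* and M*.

N* ≈ 134, M* ≈ 175

Setting both brackets to zero gives the nullclines N + 0.26M = 180 and 1.3N + M = 350.
Substituting M = 350 - 1.3N into the first: N(1 - 0.26·1.3) = 180 - 0.26·350.
So N* = 89/0.662 = 134, and then M* = 350 - 1.3·134 = 175.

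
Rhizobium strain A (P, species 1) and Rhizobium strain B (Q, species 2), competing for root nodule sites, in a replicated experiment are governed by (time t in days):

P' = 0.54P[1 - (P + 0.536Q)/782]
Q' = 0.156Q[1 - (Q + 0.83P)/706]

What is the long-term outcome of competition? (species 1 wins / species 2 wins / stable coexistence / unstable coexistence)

Compare the nullcline intercepts: K1/α12 = 782/0.536 = 1460 > K2 = 706; K2/α21 = 706/0.83 = 851 > K1 = 782.
Since both inequalities hold, each species can invade when rare, so the interior equilibrium is stable.

stable coexistence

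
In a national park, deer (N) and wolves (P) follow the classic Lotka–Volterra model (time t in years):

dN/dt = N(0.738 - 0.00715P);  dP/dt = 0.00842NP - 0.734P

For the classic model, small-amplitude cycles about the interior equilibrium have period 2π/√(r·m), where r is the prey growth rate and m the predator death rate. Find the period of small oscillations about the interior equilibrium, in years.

T ≈ 8.54 years

Here r = 0.738 and m = 0.734, so r·m = 0.542.
ω = √0.542 = 0.736 per year, hence T = 2π/ω ≈ 8.54 years.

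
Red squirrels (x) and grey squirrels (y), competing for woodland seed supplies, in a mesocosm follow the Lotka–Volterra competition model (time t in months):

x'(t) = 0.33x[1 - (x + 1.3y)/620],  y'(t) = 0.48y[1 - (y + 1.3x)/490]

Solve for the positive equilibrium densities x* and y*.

x* ≈ 24.6, y* ≈ 458

Setting both brackets to zero gives the nullclines x + 1.3y = 620 and 1.3x + y = 490.
Substituting y = 490 - 1.3x into the first: x(1 - 1.3·1.3) = 620 - 1.3·490.
So x* = -17/-0.69 = 24.6, and then y* = 490 - 1.3·24.6 = 458.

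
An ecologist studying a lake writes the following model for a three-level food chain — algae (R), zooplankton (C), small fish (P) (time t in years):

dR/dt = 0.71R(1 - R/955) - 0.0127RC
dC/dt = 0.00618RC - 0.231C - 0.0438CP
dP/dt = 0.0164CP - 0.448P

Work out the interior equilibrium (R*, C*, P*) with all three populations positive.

From dP/dt = 0: 0.0164C* = 0.448, so C* = 27.3.
From dR/dt = 0: 0.71(1 - R*/955) = 0.0127·27.3, giving R* = 955·(1 - 0.489) = 488.
From dC/dt = 0: 0.00618·488 - 0.231 = 0.0438P*, so P* = 2.79/0.0438 = 63.6.

R* ≈ 488, C* ≈ 27.3, P* ≈ 63.6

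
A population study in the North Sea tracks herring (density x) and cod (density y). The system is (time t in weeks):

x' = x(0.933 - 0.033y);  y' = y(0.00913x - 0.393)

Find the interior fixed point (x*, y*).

Set dy/dt = 0 with y > 0: 0.00913x - 0.393 = 0, so x* = 0.393/0.00913 = 43.
Set dx/dt = 0 with x > 0: 0.933 - 0.033y = 0, so y* = 0.933/0.033 = 28.3.

x* ≈ 43, y* ≈ 28.3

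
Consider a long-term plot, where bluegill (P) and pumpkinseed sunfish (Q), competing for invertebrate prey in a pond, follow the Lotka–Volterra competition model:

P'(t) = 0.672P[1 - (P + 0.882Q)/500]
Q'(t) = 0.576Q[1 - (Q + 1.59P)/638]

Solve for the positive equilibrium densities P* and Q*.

P* ≈ 156, Q* ≈ 390

Setting both brackets to zero gives the nullclines P + 0.882Q = 500 and 1.59P + Q = 638.
Substituting Q = 638 - 1.59P into the first: P(1 - 0.882·1.59) = 500 - 0.882·638.
So P* = -62.7/-0.402 = 156, and then Q* = 638 - 1.59·156 = 390.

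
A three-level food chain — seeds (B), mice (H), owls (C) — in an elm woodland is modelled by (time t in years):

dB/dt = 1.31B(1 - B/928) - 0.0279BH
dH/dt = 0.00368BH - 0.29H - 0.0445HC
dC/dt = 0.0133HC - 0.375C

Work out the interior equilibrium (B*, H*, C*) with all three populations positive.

B* ≈ 371, H* ≈ 28.2, C* ≈ 24.1

From dC/dt = 0: 0.0133H* = 0.375, so H* = 28.2.
From dB/dt = 0: 1.31(1 - B*/928) = 0.0279·28.2, giving B* = 928·(1 - 0.6) = 371.
From dH/dt = 0: 0.00368·371 - 0.29 = 0.0445C*, so C* = 1.07/0.0445 = 24.1.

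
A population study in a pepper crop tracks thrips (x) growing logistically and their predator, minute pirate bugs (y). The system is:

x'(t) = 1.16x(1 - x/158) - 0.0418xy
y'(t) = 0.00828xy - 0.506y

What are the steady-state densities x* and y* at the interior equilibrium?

x* ≈ 61.1, y* ≈ 17

From dy/dt = 0 with y > 0: 0.00828x* = 0.506, so x* = 61.1.
Substitute into dx/dt = 0: 1.16(1 - 61.1/158) = 0.0418y*.
The bracket is 0.613, giving y* = 0.711/0.0418 = 17.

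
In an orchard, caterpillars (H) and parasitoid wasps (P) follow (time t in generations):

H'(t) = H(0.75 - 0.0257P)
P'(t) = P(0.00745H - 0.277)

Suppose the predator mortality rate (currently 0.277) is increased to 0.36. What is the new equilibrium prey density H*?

H* ≈ 48.3

At the interior fixed point, setting dP/dt = 0 with P > 0 fixes H* = (predator death rate)/(HP coefficient) — independent of the other coefficients.
With the change, H* = 0.36/0.00745 = 48.3; it rises from 37.2.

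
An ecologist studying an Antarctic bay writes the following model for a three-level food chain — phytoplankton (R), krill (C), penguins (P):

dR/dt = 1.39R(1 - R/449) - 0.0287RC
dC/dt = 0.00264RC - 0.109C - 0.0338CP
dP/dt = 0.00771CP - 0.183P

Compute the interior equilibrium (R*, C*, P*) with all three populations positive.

R* ≈ 229, C* ≈ 23.7, P* ≈ 14.7

From dP/dt = 0: 0.00771C* = 0.183, so C* = 23.7.
From dR/dt = 0: 1.39(1 - R*/449) = 0.0287·23.7, giving R* = 449·(1 - 0.49) = 229.
From dC/dt = 0: 0.00264·229 - 0.109 = 0.0338P*, so P* = 0.495/0.0338 = 14.7.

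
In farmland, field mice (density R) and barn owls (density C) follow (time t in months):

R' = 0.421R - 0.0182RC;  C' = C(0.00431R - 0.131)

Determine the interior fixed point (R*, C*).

R* ≈ 30.4, C* ≈ 23.1

Set dC/dt = 0 with C > 0: 0.00431R - 0.131 = 0, so R* = 0.131/0.00431 = 30.4.
Set dR/dt = 0 with R > 0: 0.421 - 0.0182C = 0, so C* = 0.421/0.0182 = 23.1.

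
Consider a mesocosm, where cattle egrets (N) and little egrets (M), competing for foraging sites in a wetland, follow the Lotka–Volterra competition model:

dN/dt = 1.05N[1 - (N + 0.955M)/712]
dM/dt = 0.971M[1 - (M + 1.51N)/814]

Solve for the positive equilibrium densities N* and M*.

Setting both brackets to zero gives the nullclines N + 0.955M = 712 and 1.51N + M = 814.
Substituting M = 814 - 1.51N into the first: N(1 - 0.955·1.51) = 712 - 0.955·814.
So N* = -65.4/-0.442 = 148, and then M* = 814 - 1.51·148 = 591.

N* ≈ 148, M* ≈ 591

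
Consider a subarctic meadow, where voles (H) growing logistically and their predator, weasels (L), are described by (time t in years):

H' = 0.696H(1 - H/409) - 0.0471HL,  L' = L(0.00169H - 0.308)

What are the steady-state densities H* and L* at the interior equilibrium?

From dL/dt = 0 with L > 0: 0.00169H* = 0.308, so H* = 182.
Substitute into dH/dt = 0: 0.696(1 - 182/409) = 0.0471L*.
The bracket is 0.554, giving L* = 0.386/0.0471 = 8.19.

H* ≈ 182, L* ≈ 8.19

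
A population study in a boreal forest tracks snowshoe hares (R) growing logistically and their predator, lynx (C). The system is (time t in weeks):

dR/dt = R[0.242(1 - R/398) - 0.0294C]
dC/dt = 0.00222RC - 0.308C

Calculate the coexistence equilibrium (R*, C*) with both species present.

R* ≈ 139, C* ≈ 5.36

From dC/dt = 0 with C > 0: 0.00222R* = 0.308, so R* = 139.
Substitute into dR/dt = 0: 0.242(1 - 139/398) = 0.0294C*.
The bracket is 0.651, giving C* = 0.158/0.0294 = 5.36.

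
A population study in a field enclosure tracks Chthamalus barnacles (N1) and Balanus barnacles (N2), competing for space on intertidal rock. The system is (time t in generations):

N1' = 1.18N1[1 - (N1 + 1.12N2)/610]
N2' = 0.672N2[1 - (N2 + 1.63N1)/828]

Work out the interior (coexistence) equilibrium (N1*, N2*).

Setting both brackets to zero gives the nullclines N1 + 1.12N2 = 610 and 1.63N1 + N2 = 828.
Substituting N2 = 828 - 1.63N1 into the first: N1(1 - 1.12·1.63) = 610 - 1.12·828.
So N1* = -317/-0.826 = 384, and then N2* = 828 - 1.63·384 = 201.

N1* ≈ 384, N2* ≈ 201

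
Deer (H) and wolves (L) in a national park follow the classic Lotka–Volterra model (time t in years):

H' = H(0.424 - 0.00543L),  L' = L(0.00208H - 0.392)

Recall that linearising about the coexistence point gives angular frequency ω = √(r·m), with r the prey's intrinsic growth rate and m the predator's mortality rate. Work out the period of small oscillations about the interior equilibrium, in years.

T ≈ 15.4 years

Here r = 0.424 and m = 0.392, so r·m = 0.166.
ω = √0.166 = 0.408 per year, hence T = 2π/ω ≈ 15.4 years.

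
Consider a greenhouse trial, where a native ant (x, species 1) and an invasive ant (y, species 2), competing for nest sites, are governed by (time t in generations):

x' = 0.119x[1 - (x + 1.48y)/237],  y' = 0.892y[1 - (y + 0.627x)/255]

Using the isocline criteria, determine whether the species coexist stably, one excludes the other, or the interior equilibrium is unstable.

species 2 excludes species 1

Compare the nullcline intercepts: K1/α12 = 237/1.48 = 160 < K2 = 255; K2/α21 = 255/0.627 = 407 > K1 = 237.
Since the inequalities point opposite ways, species 2 can invade but species 1 cannot.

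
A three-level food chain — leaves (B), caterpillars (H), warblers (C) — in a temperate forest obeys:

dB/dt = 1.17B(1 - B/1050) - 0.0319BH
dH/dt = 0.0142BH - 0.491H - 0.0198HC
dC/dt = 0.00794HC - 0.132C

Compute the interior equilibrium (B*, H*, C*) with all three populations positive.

B* ≈ 574, H* ≈ 16.6, C* ≈ 387

From dC/dt = 0: 0.00794H* = 0.132, so H* = 16.6.
From dB/dt = 0: 1.17(1 - B*/1050) = 0.0319·16.6, giving B* = 1050·(1 - 0.453) = 574.
From dH/dt = 0: 0.0142·574 - 0.491 = 0.0198C*, so C* = 7.66/0.0198 = 387.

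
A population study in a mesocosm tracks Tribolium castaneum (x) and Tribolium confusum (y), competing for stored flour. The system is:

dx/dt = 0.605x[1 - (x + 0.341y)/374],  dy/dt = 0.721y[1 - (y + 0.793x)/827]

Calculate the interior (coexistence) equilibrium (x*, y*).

x* ≈ 126, y* ≈ 727

Setting both brackets to zero gives the nullclines x + 0.341y = 374 and 0.793x + y = 827.
Substituting y = 827 - 0.793x into the first: x(1 - 0.341·0.793) = 374 - 0.341·827.
So x* = 92/0.73 = 126, and then y* = 827 - 0.793·126 = 727.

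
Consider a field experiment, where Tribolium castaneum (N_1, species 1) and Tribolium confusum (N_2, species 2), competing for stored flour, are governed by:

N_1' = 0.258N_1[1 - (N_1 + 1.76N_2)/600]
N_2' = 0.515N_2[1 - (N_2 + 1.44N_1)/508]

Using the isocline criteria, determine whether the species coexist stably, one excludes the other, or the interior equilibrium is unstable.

unstable coexistence (outcome depends on initial conditions)

Compare the nullcline intercepts: K1/α12 = 600/1.76 = 341 < K2 = 508; K2/α21 = 508/1.44 = 353 < K1 = 600.
Since both are reversed, neither can invade when rare; the interior point is a saddle.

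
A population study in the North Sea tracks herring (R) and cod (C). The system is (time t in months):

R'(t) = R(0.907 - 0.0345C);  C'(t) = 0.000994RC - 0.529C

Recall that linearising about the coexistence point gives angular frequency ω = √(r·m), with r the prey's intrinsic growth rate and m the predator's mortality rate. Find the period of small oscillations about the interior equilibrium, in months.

T ≈ 9.07 months

Here r = 0.907 and m = 0.529, so r·m = 0.48.
ω = √0.48 = 0.693 per month, hence T = 2π/ω ≈ 9.07 months.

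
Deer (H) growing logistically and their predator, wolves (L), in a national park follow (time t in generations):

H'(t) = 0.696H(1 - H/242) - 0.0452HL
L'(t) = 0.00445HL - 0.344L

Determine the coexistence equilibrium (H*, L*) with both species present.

From dL/dt = 0 with L > 0: 0.00445H* = 0.344, so H* = 77.3.
Substitute into dH/dt = 0: 0.696(1 - 77.3/242) = 0.0452L*.
The bracket is 0.681, giving L* = 0.474/0.0452 = 10.5.

H* ≈ 77.3, L* ≈ 10.5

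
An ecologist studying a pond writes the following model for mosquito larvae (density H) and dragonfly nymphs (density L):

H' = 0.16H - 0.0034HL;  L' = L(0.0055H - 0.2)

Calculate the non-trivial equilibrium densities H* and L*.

H* ≈ 36.4, L* ≈ 47.1

Set dL/dt = 0 with L > 0: 0.0055H - 0.2 = 0, so H* = 0.2/0.0055 = 36.4.
Set dH/dt = 0 with H > 0: 0.16 - 0.0034L = 0, so L* = 0.16/0.0034 = 47.1.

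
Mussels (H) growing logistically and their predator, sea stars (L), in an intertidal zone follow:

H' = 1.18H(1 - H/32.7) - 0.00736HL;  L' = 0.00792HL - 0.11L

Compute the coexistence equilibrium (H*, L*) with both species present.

From dL/dt = 0 with L > 0: 0.00792H* = 0.11, so H* = 13.9.
Substitute into dH/dt = 0: 1.18(1 - 13.9/32.7) = 0.00736L*.
The bracket is 0.575, giving L* = 0.679/0.00736 = 92.2.

H* ≈ 13.9, L* ≈ 92.2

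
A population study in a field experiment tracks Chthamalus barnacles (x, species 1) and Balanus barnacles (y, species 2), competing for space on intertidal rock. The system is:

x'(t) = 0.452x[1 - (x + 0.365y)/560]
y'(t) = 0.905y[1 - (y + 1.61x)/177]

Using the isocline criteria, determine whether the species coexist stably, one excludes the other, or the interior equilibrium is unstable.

species 1 excludes species 2

Compare the nullcline intercepts: K1/α12 = 560/0.365 = 1530 > K2 = 177; K2/α21 = 177/1.61 = 110 < K1 = 560.
Since the inequalities point opposite ways, species 1 can invade but species 2 cannot.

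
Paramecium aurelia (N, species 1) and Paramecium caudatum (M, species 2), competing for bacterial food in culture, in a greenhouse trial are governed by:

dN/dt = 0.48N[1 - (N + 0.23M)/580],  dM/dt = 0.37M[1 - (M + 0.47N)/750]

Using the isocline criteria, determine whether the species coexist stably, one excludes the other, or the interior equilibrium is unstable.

Compare the nullcline intercepts: K1/α12 = 580/0.23 = 2520 > K2 = 750; K2/α21 = 750/0.47 = 1600 > K1 = 580.
Since both inequalities hold, each species can invade when rare, so the interior equilibrium is stable.

stable coexistence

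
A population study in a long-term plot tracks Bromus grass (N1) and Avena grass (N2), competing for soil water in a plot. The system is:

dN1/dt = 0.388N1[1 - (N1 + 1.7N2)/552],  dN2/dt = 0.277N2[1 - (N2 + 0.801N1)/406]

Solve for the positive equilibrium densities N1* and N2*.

N1* ≈ 382, N2* ≈ 100

Setting both brackets to zero gives the nullclines N1 + 1.7N2 = 552 and 0.801N1 + N2 = 406.
Substituting N2 = 406 - 0.801N1 into the first: N1(1 - 1.7·0.801) = 552 - 1.7·406.
So N1* = -138/-0.362 = 382, and then N2* = 406 - 0.801·382 = 100.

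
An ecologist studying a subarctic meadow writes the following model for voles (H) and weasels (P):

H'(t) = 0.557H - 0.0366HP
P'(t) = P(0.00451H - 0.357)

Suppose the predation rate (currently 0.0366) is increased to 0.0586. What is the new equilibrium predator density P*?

At the interior fixed point, setting dH/dt = 0 with H > 0 fixes P* = (prey growth rate)/(HP coefficient) — independent of the other coefficients.
With the change, P* = 0.557/0.0586 = 9.51; it falls from 15.2.

P* ≈ 9.51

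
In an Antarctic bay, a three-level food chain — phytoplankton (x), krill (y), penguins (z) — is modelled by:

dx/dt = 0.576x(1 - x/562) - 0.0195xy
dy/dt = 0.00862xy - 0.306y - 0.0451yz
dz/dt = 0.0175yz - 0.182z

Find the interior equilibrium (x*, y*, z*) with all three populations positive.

From dz/dt = 0: 0.0175y* = 0.182, so y* = 10.4.
From dx/dt = 0: 0.576(1 - x*/562) = 0.0195·10.4, giving x* = 562·(1 - 0.352) = 364.
From dy/dt = 0: 0.00862·364 - 0.306 = 0.0451z*, so z* = 2.83/0.0451 = 62.8.

x* ≈ 364, y* ≈ 10.4, z* ≈ 62.8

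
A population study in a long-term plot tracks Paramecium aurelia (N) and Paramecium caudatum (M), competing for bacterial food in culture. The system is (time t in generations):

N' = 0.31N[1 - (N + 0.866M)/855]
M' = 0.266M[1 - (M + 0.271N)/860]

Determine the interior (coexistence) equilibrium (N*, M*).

N* ≈ 144, M* ≈ 821

Setting both brackets to zero gives the nullclines N + 0.866M = 855 and 0.271N + M = 860.
Substituting M = 860 - 0.271N into the first: N(1 - 0.866·0.271) = 855 - 0.866·860.
So N* = 110/0.765 = 144, and then M* = 860 - 0.271·144 = 821.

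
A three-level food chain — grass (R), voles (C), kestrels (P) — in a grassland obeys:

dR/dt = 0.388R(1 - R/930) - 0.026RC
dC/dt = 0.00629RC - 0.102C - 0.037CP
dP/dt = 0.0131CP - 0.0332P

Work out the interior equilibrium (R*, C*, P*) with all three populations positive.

R* ≈ 772, C* ≈ 2.53, P* ≈ 128

From dP/dt = 0: 0.0131C* = 0.0332, so C* = 2.53.
From dR/dt = 0: 0.388(1 - R*/930) = 0.026·2.53, giving R* = 930·(1 - 0.17) = 772.
From dC/dt = 0: 0.00629·772 - 0.102 = 0.037P*, so P* = 4.75/0.037 = 128.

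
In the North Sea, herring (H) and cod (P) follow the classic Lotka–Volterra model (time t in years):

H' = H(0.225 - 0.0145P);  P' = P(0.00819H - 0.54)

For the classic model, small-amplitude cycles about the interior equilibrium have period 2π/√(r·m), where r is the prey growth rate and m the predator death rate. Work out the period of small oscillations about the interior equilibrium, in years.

T ≈ 18 years

Here r = 0.225 and m = 0.54, so r·m = 0.122.
ω = √0.122 = 0.349 per year, hence T = 2π/ω ≈ 18 years.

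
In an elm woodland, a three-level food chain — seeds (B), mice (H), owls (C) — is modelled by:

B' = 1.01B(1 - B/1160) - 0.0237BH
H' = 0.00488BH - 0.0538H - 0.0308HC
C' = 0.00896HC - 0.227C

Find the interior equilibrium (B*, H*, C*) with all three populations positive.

From dC/dt = 0: 0.00896H* = 0.227, so H* = 25.3.
From dB/dt = 0: 1.01(1 - B*/1160) = 0.0237·25.3, giving B* = 1160·(1 - 0.594) = 470.
From dH/dt = 0: 0.00488·470 - 0.0538 = 0.0308C*, so C* = 2.24/0.0308 = 72.8.

B* ≈ 470, H* ≈ 25.3, C* ≈ 72.8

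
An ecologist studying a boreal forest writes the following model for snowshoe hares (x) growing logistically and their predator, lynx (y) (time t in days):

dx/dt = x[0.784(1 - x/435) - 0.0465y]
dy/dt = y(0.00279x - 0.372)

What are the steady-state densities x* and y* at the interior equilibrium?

x* ≈ 133, y* ≈ 11.7

From dy/dt = 0 with y > 0: 0.00279x* = 0.372, so x* = 133.
Substitute into dx/dt = 0: 0.784(1 - 133/435) = 0.0465y*.
The bracket is 0.693, giving y* = 0.544/0.0465 = 11.7.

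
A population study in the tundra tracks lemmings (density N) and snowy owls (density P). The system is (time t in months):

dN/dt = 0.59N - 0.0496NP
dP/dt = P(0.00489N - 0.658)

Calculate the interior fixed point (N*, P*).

Set dP/dt = 0 with P > 0: 0.00489N - 0.658 = 0, so N* = 0.658/0.00489 = 135.
Set dN/dt = 0 with N > 0: 0.59 - 0.0496P = 0, so P* = 0.59/0.0496 = 11.9.

N* ≈ 135, P* ≈ 11.9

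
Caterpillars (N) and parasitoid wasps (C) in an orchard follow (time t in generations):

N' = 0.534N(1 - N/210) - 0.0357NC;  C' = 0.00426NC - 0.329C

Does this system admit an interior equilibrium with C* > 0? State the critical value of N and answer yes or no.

Threshold N = 77.2; K > 77.2, so yes, the predator persists.

The predator equation gives dC/dt > 0 only when N > 0.329/0.00426 = 77.2.
Without the predator, N → K = 210. Since 210 > 77.2, the predator can invade and persist.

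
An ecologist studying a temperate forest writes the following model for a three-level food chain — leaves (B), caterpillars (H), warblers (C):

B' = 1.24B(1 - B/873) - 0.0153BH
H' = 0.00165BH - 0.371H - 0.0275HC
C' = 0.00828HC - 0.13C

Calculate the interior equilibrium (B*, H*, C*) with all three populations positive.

B* ≈ 704, H* ≈ 15.7, C* ≈ 28.7

From dC/dt = 0: 0.00828H* = 0.13, so H* = 15.7.
From dB/dt = 0: 1.24(1 - B*/873) = 0.0153·15.7, giving B* = 873·(1 - 0.194) = 704.
From dH/dt = 0: 0.00165·704 - 0.371 = 0.0275C*, so C* = 0.79/0.0275 = 28.7.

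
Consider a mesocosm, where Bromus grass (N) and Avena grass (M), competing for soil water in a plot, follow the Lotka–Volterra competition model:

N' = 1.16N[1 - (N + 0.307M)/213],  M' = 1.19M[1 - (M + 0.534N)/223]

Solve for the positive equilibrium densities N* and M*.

N* ≈ 173, M* ≈ 131

Setting both brackets to zero gives the nullclines N + 0.307M = 213 and 0.534N + M = 223.
Substituting M = 223 - 0.534N into the first: N(1 - 0.307·0.534) = 213 - 0.307·223.
So N* = 145/0.836 = 173, and then M* = 223 - 0.534·173 = 131.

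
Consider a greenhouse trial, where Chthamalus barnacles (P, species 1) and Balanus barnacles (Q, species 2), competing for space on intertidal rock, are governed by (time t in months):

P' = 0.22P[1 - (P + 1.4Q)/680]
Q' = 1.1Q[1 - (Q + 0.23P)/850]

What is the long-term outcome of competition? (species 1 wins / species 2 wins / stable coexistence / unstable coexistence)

Compare the nullcline intercepts: K1/α12 = 680/1.4 = 486 < K2 = 850; K2/α21 = 850/0.23 = 3700 > K1 = 680.
Since the inequalities point opposite ways, species 2 can invade but species 1 cannot.

species 2 excludes species 1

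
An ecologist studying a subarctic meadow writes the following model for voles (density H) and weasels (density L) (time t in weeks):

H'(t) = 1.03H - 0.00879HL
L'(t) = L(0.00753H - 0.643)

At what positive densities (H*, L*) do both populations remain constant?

H* ≈ 85.4, L* ≈ 117

Set dL/dt = 0 with L > 0: 0.00753H - 0.643 = 0, so H* = 0.643/0.00753 = 85.4.
Set dH/dt = 0 with H > 0: 1.03 - 0.00879L = 0, so L* = 1.03/0.00879 = 117.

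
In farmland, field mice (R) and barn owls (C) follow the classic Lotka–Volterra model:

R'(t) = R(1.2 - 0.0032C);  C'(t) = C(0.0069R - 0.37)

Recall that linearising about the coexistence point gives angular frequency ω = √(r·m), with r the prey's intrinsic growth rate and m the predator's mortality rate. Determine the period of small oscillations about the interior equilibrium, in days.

T ≈ 9.43 days

Here r = 1.2 and m = 0.37, so r·m = 0.444.
ω = √0.444 = 0.666 per day, hence T = 2π/ω ≈ 9.43 days.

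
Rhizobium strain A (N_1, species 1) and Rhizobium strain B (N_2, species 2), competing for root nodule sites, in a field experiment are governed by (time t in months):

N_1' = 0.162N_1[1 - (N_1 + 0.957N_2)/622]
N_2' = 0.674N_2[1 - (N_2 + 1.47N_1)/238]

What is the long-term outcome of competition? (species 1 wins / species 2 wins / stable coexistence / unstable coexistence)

Compare the nullcline intercepts: K1/α12 = 622/0.957 = 650 > K2 = 238; K2/α21 = 238/1.47 = 162 < K1 = 622.
Since the inequalities point opposite ways, species 1 can invade but species 2 cannot.

species 1 excludes species 2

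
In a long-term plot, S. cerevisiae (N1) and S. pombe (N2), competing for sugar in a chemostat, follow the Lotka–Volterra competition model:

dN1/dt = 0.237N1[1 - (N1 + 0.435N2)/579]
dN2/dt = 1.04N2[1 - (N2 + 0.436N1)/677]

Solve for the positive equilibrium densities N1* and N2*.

N1* ≈ 351, N2* ≈ 524

Setting both brackets to zero gives the nullclines N1 + 0.435N2 = 579 and 0.436N1 + N2 = 677.
Substituting N2 = 677 - 0.436N1 into the first: N1(1 - 0.435·0.436) = 579 - 0.435·677.
So N1* = 285/0.81 = 351, and then N2* = 677 - 0.436·351 = 524.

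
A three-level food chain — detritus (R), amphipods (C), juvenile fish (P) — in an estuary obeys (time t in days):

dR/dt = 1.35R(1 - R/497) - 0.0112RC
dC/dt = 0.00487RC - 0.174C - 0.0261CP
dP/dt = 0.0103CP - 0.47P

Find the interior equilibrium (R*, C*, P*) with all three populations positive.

R* ≈ 309, C* ≈ 45.6, P* ≈ 51

From dP/dt = 0: 0.0103C* = 0.47, so C* = 45.6.
From dR/dt = 0: 1.35(1 - R*/497) = 0.0112·45.6, giving R* = 497·(1 - 0.379) = 309.
From dC/dt = 0: 0.00487·309 - 0.174 = 0.0261P*, so P* = 1.33/0.0261 = 51.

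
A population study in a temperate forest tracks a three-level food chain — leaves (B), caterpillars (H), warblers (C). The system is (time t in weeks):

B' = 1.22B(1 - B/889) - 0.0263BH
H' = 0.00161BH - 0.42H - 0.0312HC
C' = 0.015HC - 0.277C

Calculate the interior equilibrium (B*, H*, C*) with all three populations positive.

B* ≈ 535, H* ≈ 18.5, C* ≈ 14.2

From dC/dt = 0: 0.015H* = 0.277, so H* = 18.5.
From dB/dt = 0: 1.22(1 - B*/889) = 0.0263·18.5, giving B* = 889·(1 - 0.398) = 535.
From dH/dt = 0: 0.00161·535 - 0.42 = 0.0312C*, so C* = 0.442/0.0312 = 14.2.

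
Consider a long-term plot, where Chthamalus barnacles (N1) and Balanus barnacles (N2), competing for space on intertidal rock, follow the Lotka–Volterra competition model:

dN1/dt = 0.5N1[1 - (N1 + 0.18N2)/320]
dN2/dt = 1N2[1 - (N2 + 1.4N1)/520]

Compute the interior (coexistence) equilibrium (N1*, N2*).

Setting both brackets to zero gives the nullclines N1 + 0.18N2 = 320 and 1.4N1 + N2 = 520.
Substituting N2 = 520 - 1.4N1 into the first: N1(1 - 0.18·1.4) = 320 - 0.18·520.
So N1* = 226/0.748 = 303, and then N2* = 520 - 1.4·303 = 96.3.

N1* ≈ 303, N2* ≈ 96.3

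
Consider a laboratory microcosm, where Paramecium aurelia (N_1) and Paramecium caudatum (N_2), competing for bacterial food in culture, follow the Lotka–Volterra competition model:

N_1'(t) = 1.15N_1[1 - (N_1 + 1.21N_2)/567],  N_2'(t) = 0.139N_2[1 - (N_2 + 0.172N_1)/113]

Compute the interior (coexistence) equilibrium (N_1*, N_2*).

Setting both brackets to zero gives the nullclines N_1 + 1.21N_2 = 567 and 0.172N_1 + N_2 = 113.
Substituting N_2 = 113 - 0.172N_1 into the first: N_1(1 - 1.21·0.172) = 567 - 1.21·113.
So N_1* = 430/0.792 = 543, and then N_2* = 113 - 0.172·543 = 19.5.

N_1* ≈ 543, N_2* ≈ 19.5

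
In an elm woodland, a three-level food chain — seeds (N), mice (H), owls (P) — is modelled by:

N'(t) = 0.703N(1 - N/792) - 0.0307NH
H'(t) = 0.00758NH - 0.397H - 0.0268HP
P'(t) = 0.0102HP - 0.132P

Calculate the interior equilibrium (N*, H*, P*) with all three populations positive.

N* ≈ 344, H* ≈ 12.9, P* ≈ 82.6

From dP/dt = 0: 0.0102H* = 0.132, so H* = 12.9.
From dN/dt = 0: 0.703(1 - N*/792) = 0.0307·12.9, giving N* = 792·(1 - 0.565) = 344.
From dH/dt = 0: 0.00758·344 - 0.397 = 0.0268P*, so P* = 2.21/0.0268 = 82.6.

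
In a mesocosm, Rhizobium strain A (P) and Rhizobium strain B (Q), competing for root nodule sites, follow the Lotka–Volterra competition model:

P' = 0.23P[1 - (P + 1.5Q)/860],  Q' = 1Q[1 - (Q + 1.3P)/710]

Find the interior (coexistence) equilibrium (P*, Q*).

P* ≈ 216, Q* ≈ 429

Setting both brackets to zero gives the nullclines P + 1.5Q = 860 and 1.3P + Q = 710.
Substituting Q = 710 - 1.3P into the first: P(1 - 1.5·1.3) = 860 - 1.5·710.
So P* = -205/-0.95 = 216, and then Q* = 710 - 1.3·216 = 429.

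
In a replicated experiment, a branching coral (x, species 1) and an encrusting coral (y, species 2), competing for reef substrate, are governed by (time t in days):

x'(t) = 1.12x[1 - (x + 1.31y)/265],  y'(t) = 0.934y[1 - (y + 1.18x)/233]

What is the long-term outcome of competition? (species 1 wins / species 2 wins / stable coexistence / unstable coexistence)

unstable coexistence (outcome depends on initial conditions)

Compare the nullcline intercepts: K1/α12 = 265/1.31 = 202 < K2 = 233; K2/α21 = 233/1.18 = 197 < K1 = 265.
Since both are reversed, neither can invade when rare; the interior point is a saddle.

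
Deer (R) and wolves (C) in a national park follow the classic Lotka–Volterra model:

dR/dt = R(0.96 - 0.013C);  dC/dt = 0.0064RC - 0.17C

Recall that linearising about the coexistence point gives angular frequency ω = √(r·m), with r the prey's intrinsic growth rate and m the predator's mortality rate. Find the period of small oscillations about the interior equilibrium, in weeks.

Here r = 0.96 and m = 0.17, so r·m = 0.163.
ω = √0.163 = 0.404 per week, hence T = 2π/ω ≈ 15.6 weeks.

T ≈ 15.6 weeks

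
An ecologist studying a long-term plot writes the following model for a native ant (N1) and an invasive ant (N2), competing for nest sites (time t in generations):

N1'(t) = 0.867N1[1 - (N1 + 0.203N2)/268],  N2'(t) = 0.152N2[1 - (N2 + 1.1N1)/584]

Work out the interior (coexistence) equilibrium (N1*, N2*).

N1* ≈ 192, N2* ≈ 372

Setting both brackets to zero gives the nullclines N1 + 0.203N2 = 268 and 1.1N1 + N2 = 584.
Substituting N2 = 584 - 1.1N1 into the first: N1(1 - 0.203·1.1) = 268 - 0.203·584.
So N1* = 149/0.777 = 192, and then N2* = 584 - 1.1·192 = 372.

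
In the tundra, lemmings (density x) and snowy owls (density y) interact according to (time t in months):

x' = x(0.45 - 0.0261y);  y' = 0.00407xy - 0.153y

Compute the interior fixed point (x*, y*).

x* ≈ 37.6, y* ≈ 17.2

Set dy/dt = 0 with y > 0: 0.00407x - 0.153 = 0, so x* = 0.153/0.00407 = 37.6.
Set dx/dt = 0 with x > 0: 0.45 - 0.0261y = 0, so y* = 0.45/0.0261 = 17.2.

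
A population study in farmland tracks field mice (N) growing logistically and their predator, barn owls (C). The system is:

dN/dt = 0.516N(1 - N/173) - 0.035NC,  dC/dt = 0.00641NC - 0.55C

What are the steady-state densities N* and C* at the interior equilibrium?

N* ≈ 85.8, C* ≈ 7.43

From dC/dt = 0 with C > 0: 0.00641N* = 0.55, so N* = 85.8.
Substitute into dN/dt = 0: 0.516(1 - 85.8/173) = 0.035C*.
The bracket is 0.504, giving C* = 0.26/0.035 = 7.43.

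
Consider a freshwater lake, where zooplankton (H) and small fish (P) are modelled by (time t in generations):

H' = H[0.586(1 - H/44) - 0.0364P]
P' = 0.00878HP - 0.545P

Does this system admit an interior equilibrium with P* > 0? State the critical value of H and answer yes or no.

The predator equation gives dP/dt > 0 only when H > 0.545/0.00878 = 62.1.
Without the predator, H → K = 44. Since 44 < 62.1, the predator cannot invade.

Threshold H = 62.1; K < 62.1, so no, the predator goes extinct.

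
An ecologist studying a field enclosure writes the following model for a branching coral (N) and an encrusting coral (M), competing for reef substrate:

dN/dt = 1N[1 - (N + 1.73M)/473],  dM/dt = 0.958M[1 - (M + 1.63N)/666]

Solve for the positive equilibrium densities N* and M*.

Setting both brackets to zero gives the nullclines N + 1.73M = 473 and 1.63N + M = 666.
Substituting M = 666 - 1.63N into the first: N(1 - 1.73·1.63) = 473 - 1.73·666.
So N* = -679/-1.82 = 373, and then M* = 666 - 1.63·373 = 57.7.

N* ≈ 373, M* ≈ 57.7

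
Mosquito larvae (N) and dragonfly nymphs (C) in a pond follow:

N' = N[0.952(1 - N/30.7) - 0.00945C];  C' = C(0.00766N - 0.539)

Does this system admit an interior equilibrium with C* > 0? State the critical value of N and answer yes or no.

Threshold N = 70.4; K < 70.4, so no, the predator goes extinct.

The predator equation gives dC/dt > 0 only when N > 0.539/0.00766 = 70.4.
Without the predator, N → K = 30.7. Since 30.7 < 70.4, the predator cannot invade.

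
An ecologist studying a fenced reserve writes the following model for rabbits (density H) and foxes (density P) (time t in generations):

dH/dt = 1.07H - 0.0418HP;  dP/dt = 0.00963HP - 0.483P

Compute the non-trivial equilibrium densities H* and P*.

Set dP/dt = 0 with P > 0: 0.00963H - 0.483 = 0, so H* = 0.483/0.00963 = 50.2.
Set dH/dt = 0 with H > 0: 1.07 - 0.0418P = 0, so P* = 1.07/0.0418 = 25.6.

H* ≈ 50.2, P* ≈ 25.6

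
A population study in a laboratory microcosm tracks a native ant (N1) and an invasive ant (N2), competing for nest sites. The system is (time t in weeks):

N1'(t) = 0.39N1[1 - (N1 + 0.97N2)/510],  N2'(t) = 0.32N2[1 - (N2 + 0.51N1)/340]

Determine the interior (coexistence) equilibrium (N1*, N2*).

N1* ≈ 357, N2* ≈ 158

Setting both brackets to zero gives the nullclines N1 + 0.97N2 = 510 and 0.51N1 + N2 = 340.
Substituting N2 = 340 - 0.51N1 into the first: N1(1 - 0.97·0.51) = 510 - 0.97·340.
So N1* = 180/0.505 = 357, and then N2* = 340 - 0.51·357 = 158.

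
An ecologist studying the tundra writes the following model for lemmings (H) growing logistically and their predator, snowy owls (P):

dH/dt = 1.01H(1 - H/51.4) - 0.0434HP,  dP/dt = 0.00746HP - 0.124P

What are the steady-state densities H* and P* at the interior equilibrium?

H* ≈ 16.6, P* ≈ 15.7

From dP/dt = 0 with P > 0: 0.00746H* = 0.124, so H* = 16.6.
Substitute into dH/dt = 0: 1.01(1 - 16.6/51.4) = 0.0434P*.
The bracket is 0.677, giving P* = 0.683/0.0434 = 15.7.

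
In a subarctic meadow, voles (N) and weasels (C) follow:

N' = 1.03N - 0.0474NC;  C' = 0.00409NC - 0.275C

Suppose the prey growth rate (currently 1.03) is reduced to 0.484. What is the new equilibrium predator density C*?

At the interior fixed point, setting dN/dt = 0 with N > 0 fixes C* = (prey growth rate)/(NC coefficient) — independent of the other coefficients.
With the change, C* = 0.484/0.0474 = 10.2; it falls from 21.7.

C* ≈ 10.2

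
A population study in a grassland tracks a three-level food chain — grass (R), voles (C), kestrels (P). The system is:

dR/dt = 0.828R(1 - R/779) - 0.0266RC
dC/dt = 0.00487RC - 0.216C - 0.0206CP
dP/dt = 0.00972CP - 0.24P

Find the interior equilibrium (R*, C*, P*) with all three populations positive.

R* ≈ 161, C* ≈ 24.7, P* ≈ 27.6

From dP/dt = 0: 0.00972C* = 0.24, so C* = 24.7.
From dR/dt = 0: 0.828(1 - R*/779) = 0.0266·24.7, giving R* = 779·(1 - 0.793) = 161.
From dC/dt = 0: 0.00487·161 - 0.216 = 0.0206P*, so P* = 0.568/0.0206 = 27.6.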